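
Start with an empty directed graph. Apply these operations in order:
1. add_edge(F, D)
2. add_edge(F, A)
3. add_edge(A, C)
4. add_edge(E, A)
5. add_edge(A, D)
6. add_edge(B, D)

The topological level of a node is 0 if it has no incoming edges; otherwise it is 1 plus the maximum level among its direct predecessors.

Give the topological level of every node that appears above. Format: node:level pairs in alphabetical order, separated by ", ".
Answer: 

Op 1: add_edge(F, D). Edges now: 1
Op 2: add_edge(F, A). Edges now: 2
Op 3: add_edge(A, C). Edges now: 3
Op 4: add_edge(E, A). Edges now: 4
Op 5: add_edge(A, D). Edges now: 5
Op 6: add_edge(B, D). Edges now: 6
Compute levels (Kahn BFS):
  sources (in-degree 0): B, E, F
  process B: level=0
    B->D: in-degree(D)=2, level(D)>=1
  process E: level=0
    E->A: in-degree(A)=1, level(A)>=1
  process F: level=0
    F->A: in-degree(A)=0, level(A)=1, enqueue
    F->D: in-degree(D)=1, level(D)>=1
  process A: level=1
    A->C: in-degree(C)=0, level(C)=2, enqueue
    A->D: in-degree(D)=0, level(D)=2, enqueue
  process C: level=2
  process D: level=2
All levels: A:1, B:0, C:2, D:2, E:0, F:0

Answer: A:1, B:0, C:2, D:2, E:0, F:0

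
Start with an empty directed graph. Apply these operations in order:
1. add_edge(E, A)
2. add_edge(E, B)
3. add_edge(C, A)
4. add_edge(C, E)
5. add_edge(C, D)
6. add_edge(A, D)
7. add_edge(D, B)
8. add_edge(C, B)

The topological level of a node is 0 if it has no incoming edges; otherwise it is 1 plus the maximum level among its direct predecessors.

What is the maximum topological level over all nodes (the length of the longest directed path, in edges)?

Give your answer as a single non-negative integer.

Op 1: add_edge(E, A). Edges now: 1
Op 2: add_edge(E, B). Edges now: 2
Op 3: add_edge(C, A). Edges now: 3
Op 4: add_edge(C, E). Edges now: 4
Op 5: add_edge(C, D). Edges now: 5
Op 6: add_edge(A, D). Edges now: 6
Op 7: add_edge(D, B). Edges now: 7
Op 8: add_edge(C, B). Edges now: 8
Compute levels (Kahn BFS):
  sources (in-degree 0): C
  process C: level=0
    C->A: in-degree(A)=1, level(A)>=1
    C->B: in-degree(B)=2, level(B)>=1
    C->D: in-degree(D)=1, level(D)>=1
    C->E: in-degree(E)=0, level(E)=1, enqueue
  process E: level=1
    E->A: in-degree(A)=0, level(A)=2, enqueue
    E->B: in-degree(B)=1, level(B)>=2
  process A: level=2
    A->D: in-degree(D)=0, level(D)=3, enqueue
  process D: level=3
    D->B: in-degree(B)=0, level(B)=4, enqueue
  process B: level=4
All levels: A:2, B:4, C:0, D:3, E:1
max level = 4

Answer: 4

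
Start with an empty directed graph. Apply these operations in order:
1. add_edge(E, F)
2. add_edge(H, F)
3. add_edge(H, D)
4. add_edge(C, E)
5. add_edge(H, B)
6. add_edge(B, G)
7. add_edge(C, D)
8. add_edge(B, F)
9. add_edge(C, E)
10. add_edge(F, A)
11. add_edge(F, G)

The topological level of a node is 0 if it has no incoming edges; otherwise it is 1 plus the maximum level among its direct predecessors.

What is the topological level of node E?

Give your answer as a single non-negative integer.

Answer: 1

Derivation:
Op 1: add_edge(E, F). Edges now: 1
Op 2: add_edge(H, F). Edges now: 2
Op 3: add_edge(H, D). Edges now: 3
Op 4: add_edge(C, E). Edges now: 4
Op 5: add_edge(H, B). Edges now: 5
Op 6: add_edge(B, G). Edges now: 6
Op 7: add_edge(C, D). Edges now: 7
Op 8: add_edge(B, F). Edges now: 8
Op 9: add_edge(C, E) (duplicate, no change). Edges now: 8
Op 10: add_edge(F, A). Edges now: 9
Op 11: add_edge(F, G). Edges now: 10
Compute levels (Kahn BFS):
  sources (in-degree 0): C, H
  process C: level=0
    C->D: in-degree(D)=1, level(D)>=1
    C->E: in-degree(E)=0, level(E)=1, enqueue
  process H: level=0
    H->B: in-degree(B)=0, level(B)=1, enqueue
    H->D: in-degree(D)=0, level(D)=1, enqueue
    H->F: in-degree(F)=2, level(F)>=1
  process E: level=1
    E->F: in-degree(F)=1, level(F)>=2
  process B: level=1
    B->F: in-degree(F)=0, level(F)=2, enqueue
    B->G: in-degree(G)=1, level(G)>=2
  process D: level=1
  process F: level=2
    F->A: in-degree(A)=0, level(A)=3, enqueue
    F->G: in-degree(G)=0, level(G)=3, enqueue
  process A: level=3
  process G: level=3
All levels: A:3, B:1, C:0, D:1, E:1, F:2, G:3, H:0
level(E) = 1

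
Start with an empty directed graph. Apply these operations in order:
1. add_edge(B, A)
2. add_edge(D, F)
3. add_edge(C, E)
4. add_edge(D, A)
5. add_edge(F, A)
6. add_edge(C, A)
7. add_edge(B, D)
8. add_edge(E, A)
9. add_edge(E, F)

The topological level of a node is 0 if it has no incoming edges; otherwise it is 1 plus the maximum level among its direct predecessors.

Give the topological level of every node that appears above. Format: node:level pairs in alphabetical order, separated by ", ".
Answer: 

Answer: A:3, B:0, C:0, D:1, E:1, F:2

Derivation:
Op 1: add_edge(B, A). Edges now: 1
Op 2: add_edge(D, F). Edges now: 2
Op 3: add_edge(C, E). Edges now: 3
Op 4: add_edge(D, A). Edges now: 4
Op 5: add_edge(F, A). Edges now: 5
Op 6: add_edge(C, A). Edges now: 6
Op 7: add_edge(B, D). Edges now: 7
Op 8: add_edge(E, A). Edges now: 8
Op 9: add_edge(E, F). Edges now: 9
Compute levels (Kahn BFS):
  sources (in-degree 0): B, C
  process B: level=0
    B->A: in-degree(A)=4, level(A)>=1
    B->D: in-degree(D)=0, level(D)=1, enqueue
  process C: level=0
    C->A: in-degree(A)=3, level(A)>=1
    C->E: in-degree(E)=0, level(E)=1, enqueue
  process D: level=1
    D->A: in-degree(A)=2, level(A)>=2
    D->F: in-degree(F)=1, level(F)>=2
  process E: level=1
    E->A: in-degree(A)=1, level(A)>=2
    E->F: in-degree(F)=0, level(F)=2, enqueue
  process F: level=2
    F->A: in-degree(A)=0, level(A)=3, enqueue
  process A: level=3
All levels: A:3, B:0, C:0, D:1, E:1, F:2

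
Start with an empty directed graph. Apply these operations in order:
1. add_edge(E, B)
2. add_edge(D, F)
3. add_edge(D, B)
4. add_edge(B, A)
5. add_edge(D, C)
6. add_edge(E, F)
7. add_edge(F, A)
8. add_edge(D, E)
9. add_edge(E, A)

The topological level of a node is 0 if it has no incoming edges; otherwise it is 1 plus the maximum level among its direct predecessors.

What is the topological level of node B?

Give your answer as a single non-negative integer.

Op 1: add_edge(E, B). Edges now: 1
Op 2: add_edge(D, F). Edges now: 2
Op 3: add_edge(D, B). Edges now: 3
Op 4: add_edge(B, A). Edges now: 4
Op 5: add_edge(D, C). Edges now: 5
Op 6: add_edge(E, F). Edges now: 6
Op 7: add_edge(F, A). Edges now: 7
Op 8: add_edge(D, E). Edges now: 8
Op 9: add_edge(E, A). Edges now: 9
Compute levels (Kahn BFS):
  sources (in-degree 0): D
  process D: level=0
    D->B: in-degree(B)=1, level(B)>=1
    D->C: in-degree(C)=0, level(C)=1, enqueue
    D->E: in-degree(E)=0, level(E)=1, enqueue
    D->F: in-degree(F)=1, level(F)>=1
  process C: level=1
  process E: level=1
    E->A: in-degree(A)=2, level(A)>=2
    E->B: in-degree(B)=0, level(B)=2, enqueue
    E->F: in-degree(F)=0, level(F)=2, enqueue
  process B: level=2
    B->A: in-degree(A)=1, level(A)>=3
  process F: level=2
    F->A: in-degree(A)=0, level(A)=3, enqueue
  process A: level=3
All levels: A:3, B:2, C:1, D:0, E:1, F:2
level(B) = 2

Answer: 2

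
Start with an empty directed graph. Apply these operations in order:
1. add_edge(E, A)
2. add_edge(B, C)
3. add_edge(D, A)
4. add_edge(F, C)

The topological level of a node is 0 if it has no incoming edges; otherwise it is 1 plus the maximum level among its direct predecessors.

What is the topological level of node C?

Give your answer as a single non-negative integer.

Answer: 1

Derivation:
Op 1: add_edge(E, A). Edges now: 1
Op 2: add_edge(B, C). Edges now: 2
Op 3: add_edge(D, A). Edges now: 3
Op 4: add_edge(F, C). Edges now: 4
Compute levels (Kahn BFS):
  sources (in-degree 0): B, D, E, F
  process B: level=0
    B->C: in-degree(C)=1, level(C)>=1
  process D: level=0
    D->A: in-degree(A)=1, level(A)>=1
  process E: level=0
    E->A: in-degree(A)=0, level(A)=1, enqueue
  process F: level=0
    F->C: in-degree(C)=0, level(C)=1, enqueue
  process A: level=1
  process C: level=1
All levels: A:1, B:0, C:1, D:0, E:0, F:0
level(C) = 1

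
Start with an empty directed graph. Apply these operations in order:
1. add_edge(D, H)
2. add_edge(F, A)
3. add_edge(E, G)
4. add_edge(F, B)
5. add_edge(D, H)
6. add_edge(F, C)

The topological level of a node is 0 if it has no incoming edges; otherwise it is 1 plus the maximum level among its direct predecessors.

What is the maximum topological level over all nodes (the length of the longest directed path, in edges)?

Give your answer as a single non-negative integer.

Answer: 1

Derivation:
Op 1: add_edge(D, H). Edges now: 1
Op 2: add_edge(F, A). Edges now: 2
Op 3: add_edge(E, G). Edges now: 3
Op 4: add_edge(F, B). Edges now: 4
Op 5: add_edge(D, H) (duplicate, no change). Edges now: 4
Op 6: add_edge(F, C). Edges now: 5
Compute levels (Kahn BFS):
  sources (in-degree 0): D, E, F
  process D: level=0
    D->H: in-degree(H)=0, level(H)=1, enqueue
  process E: level=0
    E->G: in-degree(G)=0, level(G)=1, enqueue
  process F: level=0
    F->A: in-degree(A)=0, level(A)=1, enqueue
    F->B: in-degree(B)=0, level(B)=1, enqueue
    F->C: in-degree(C)=0, level(C)=1, enqueue
  process H: level=1
  process G: level=1
  process A: level=1
  process B: level=1
  process C: level=1
All levels: A:1, B:1, C:1, D:0, E:0, F:0, G:1, H:1
max level = 1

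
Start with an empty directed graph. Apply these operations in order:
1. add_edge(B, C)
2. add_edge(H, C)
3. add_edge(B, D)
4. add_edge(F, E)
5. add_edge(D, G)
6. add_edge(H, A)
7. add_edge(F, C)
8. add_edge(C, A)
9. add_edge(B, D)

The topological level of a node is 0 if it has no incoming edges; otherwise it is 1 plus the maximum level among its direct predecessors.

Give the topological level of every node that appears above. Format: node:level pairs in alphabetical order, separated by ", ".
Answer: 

Answer: A:2, B:0, C:1, D:1, E:1, F:0, G:2, H:0

Derivation:
Op 1: add_edge(B, C). Edges now: 1
Op 2: add_edge(H, C). Edges now: 2
Op 3: add_edge(B, D). Edges now: 3
Op 4: add_edge(F, E). Edges now: 4
Op 5: add_edge(D, G). Edges now: 5
Op 6: add_edge(H, A). Edges now: 6
Op 7: add_edge(F, C). Edges now: 7
Op 8: add_edge(C, A). Edges now: 8
Op 9: add_edge(B, D) (duplicate, no change). Edges now: 8
Compute levels (Kahn BFS):
  sources (in-degree 0): B, F, H
  process B: level=0
    B->C: in-degree(C)=2, level(C)>=1
    B->D: in-degree(D)=0, level(D)=1, enqueue
  process F: level=0
    F->C: in-degree(C)=1, level(C)>=1
    F->E: in-degree(E)=0, level(E)=1, enqueue
  process H: level=0
    H->A: in-degree(A)=1, level(A)>=1
    H->C: in-degree(C)=0, level(C)=1, enqueue
  process D: level=1
    D->G: in-degree(G)=0, level(G)=2, enqueue
  process E: level=1
  process C: level=1
    C->A: in-degree(A)=0, level(A)=2, enqueue
  process G: level=2
  process A: level=2
All levels: A:2, B:0, C:1, D:1, E:1, F:0, G:2, H:0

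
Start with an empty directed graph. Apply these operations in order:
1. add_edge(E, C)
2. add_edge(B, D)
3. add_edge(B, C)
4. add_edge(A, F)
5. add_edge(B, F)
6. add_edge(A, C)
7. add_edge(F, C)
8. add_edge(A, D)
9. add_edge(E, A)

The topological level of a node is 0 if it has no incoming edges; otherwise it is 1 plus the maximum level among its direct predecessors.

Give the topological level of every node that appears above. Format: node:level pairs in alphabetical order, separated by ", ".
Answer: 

Op 1: add_edge(E, C). Edges now: 1
Op 2: add_edge(B, D). Edges now: 2
Op 3: add_edge(B, C). Edges now: 3
Op 4: add_edge(A, F). Edges now: 4
Op 5: add_edge(B, F). Edges now: 5
Op 6: add_edge(A, C). Edges now: 6
Op 7: add_edge(F, C). Edges now: 7
Op 8: add_edge(A, D). Edges now: 8
Op 9: add_edge(E, A). Edges now: 9
Compute levels (Kahn BFS):
  sources (in-degree 0): B, E
  process B: level=0
    B->C: in-degree(C)=3, level(C)>=1
    B->D: in-degree(D)=1, level(D)>=1
    B->F: in-degree(F)=1, level(F)>=1
  process E: level=0
    E->A: in-degree(A)=0, level(A)=1, enqueue
    E->C: in-degree(C)=2, level(C)>=1
  process A: level=1
    A->C: in-degree(C)=1, level(C)>=2
    A->D: in-degree(D)=0, level(D)=2, enqueue
    A->F: in-degree(F)=0, level(F)=2, enqueue
  process D: level=2
  process F: level=2
    F->C: in-degree(C)=0, level(C)=3, enqueue
  process C: level=3
All levels: A:1, B:0, C:3, D:2, E:0, F:2

Answer: A:1, B:0, C:3, D:2, E:0, F:2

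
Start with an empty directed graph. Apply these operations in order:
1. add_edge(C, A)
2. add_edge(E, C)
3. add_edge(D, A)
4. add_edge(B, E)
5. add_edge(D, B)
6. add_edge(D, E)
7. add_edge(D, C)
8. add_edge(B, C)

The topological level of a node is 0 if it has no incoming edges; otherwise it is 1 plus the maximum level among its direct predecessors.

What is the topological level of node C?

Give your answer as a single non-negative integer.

Op 1: add_edge(C, A). Edges now: 1
Op 2: add_edge(E, C). Edges now: 2
Op 3: add_edge(D, A). Edges now: 3
Op 4: add_edge(B, E). Edges now: 4
Op 5: add_edge(D, B). Edges now: 5
Op 6: add_edge(D, E). Edges now: 6
Op 7: add_edge(D, C). Edges now: 7
Op 8: add_edge(B, C). Edges now: 8
Compute levels (Kahn BFS):
  sources (in-degree 0): D
  process D: level=0
    D->A: in-degree(A)=1, level(A)>=1
    D->B: in-degree(B)=0, level(B)=1, enqueue
    D->C: in-degree(C)=2, level(C)>=1
    D->E: in-degree(E)=1, level(E)>=1
  process B: level=1
    B->C: in-degree(C)=1, level(C)>=2
    B->E: in-degree(E)=0, level(E)=2, enqueue
  process E: level=2
    E->C: in-degree(C)=0, level(C)=3, enqueue
  process C: level=3
    C->A: in-degree(A)=0, level(A)=4, enqueue
  process A: level=4
All levels: A:4, B:1, C:3, D:0, E:2
level(C) = 3

Answer: 3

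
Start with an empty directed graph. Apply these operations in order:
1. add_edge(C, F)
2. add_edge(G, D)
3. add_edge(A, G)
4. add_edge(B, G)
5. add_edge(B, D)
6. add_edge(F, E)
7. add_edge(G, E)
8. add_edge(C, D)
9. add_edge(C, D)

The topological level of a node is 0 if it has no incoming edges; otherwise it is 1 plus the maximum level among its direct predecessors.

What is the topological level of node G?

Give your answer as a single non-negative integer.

Answer: 1

Derivation:
Op 1: add_edge(C, F). Edges now: 1
Op 2: add_edge(G, D). Edges now: 2
Op 3: add_edge(A, G). Edges now: 3
Op 4: add_edge(B, G). Edges now: 4
Op 5: add_edge(B, D). Edges now: 5
Op 6: add_edge(F, E). Edges now: 6
Op 7: add_edge(G, E). Edges now: 7
Op 8: add_edge(C, D). Edges now: 8
Op 9: add_edge(C, D) (duplicate, no change). Edges now: 8
Compute levels (Kahn BFS):
  sources (in-degree 0): A, B, C
  process A: level=0
    A->G: in-degree(G)=1, level(G)>=1
  process B: level=0
    B->D: in-degree(D)=2, level(D)>=1
    B->G: in-degree(G)=0, level(G)=1, enqueue
  process C: level=0
    C->D: in-degree(D)=1, level(D)>=1
    C->F: in-degree(F)=0, level(F)=1, enqueue
  process G: level=1
    G->D: in-degree(D)=0, level(D)=2, enqueue
    G->E: in-degree(E)=1, level(E)>=2
  process F: level=1
    F->E: in-degree(E)=0, level(E)=2, enqueue
  process D: level=2
  process E: level=2
All levels: A:0, B:0, C:0, D:2, E:2, F:1, G:1
level(G) = 1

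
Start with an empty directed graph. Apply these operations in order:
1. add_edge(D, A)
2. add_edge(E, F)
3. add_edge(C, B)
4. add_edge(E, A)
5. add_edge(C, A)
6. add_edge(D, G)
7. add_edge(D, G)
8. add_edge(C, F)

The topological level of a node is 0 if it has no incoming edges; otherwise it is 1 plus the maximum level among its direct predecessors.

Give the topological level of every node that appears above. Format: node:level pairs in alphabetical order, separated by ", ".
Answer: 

Op 1: add_edge(D, A). Edges now: 1
Op 2: add_edge(E, F). Edges now: 2
Op 3: add_edge(C, B). Edges now: 3
Op 4: add_edge(E, A). Edges now: 4
Op 5: add_edge(C, A). Edges now: 5
Op 6: add_edge(D, G). Edges now: 6
Op 7: add_edge(D, G) (duplicate, no change). Edges now: 6
Op 8: add_edge(C, F). Edges now: 7
Compute levels (Kahn BFS):
  sources (in-degree 0): C, D, E
  process C: level=0
    C->A: in-degree(A)=2, level(A)>=1
    C->B: in-degree(B)=0, level(B)=1, enqueue
    C->F: in-degree(F)=1, level(F)>=1
  process D: level=0
    D->A: in-degree(A)=1, level(A)>=1
    D->G: in-degree(G)=0, level(G)=1, enqueue
  process E: level=0
    E->A: in-degree(A)=0, level(A)=1, enqueue
    E->F: in-degree(F)=0, level(F)=1, enqueue
  process B: level=1
  process G: level=1
  process A: level=1
  process F: level=1
All levels: A:1, B:1, C:0, D:0, E:0, F:1, G:1

Answer: A:1, B:1, C:0, D:0, E:0, F:1, G:1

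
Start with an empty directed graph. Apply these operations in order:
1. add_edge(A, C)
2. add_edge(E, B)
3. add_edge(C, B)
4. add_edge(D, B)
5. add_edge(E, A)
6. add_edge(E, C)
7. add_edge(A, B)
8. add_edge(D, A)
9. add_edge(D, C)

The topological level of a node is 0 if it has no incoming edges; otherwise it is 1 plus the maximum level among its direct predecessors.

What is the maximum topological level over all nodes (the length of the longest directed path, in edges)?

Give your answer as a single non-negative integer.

Answer: 3

Derivation:
Op 1: add_edge(A, C). Edges now: 1
Op 2: add_edge(E, B). Edges now: 2
Op 3: add_edge(C, B). Edges now: 3
Op 4: add_edge(D, B). Edges now: 4
Op 5: add_edge(E, A). Edges now: 5
Op 6: add_edge(E, C). Edges now: 6
Op 7: add_edge(A, B). Edges now: 7
Op 8: add_edge(D, A). Edges now: 8
Op 9: add_edge(D, C). Edges now: 9
Compute levels (Kahn BFS):
  sources (in-degree 0): D, E
  process D: level=0
    D->A: in-degree(A)=1, level(A)>=1
    D->B: in-degree(B)=3, level(B)>=1
    D->C: in-degree(C)=2, level(C)>=1
  process E: level=0
    E->A: in-degree(A)=0, level(A)=1, enqueue
    E->B: in-degree(B)=2, level(B)>=1
    E->C: in-degree(C)=1, level(C)>=1
  process A: level=1
    A->B: in-degree(B)=1, level(B)>=2
    A->C: in-degree(C)=0, level(C)=2, enqueue
  process C: level=2
    C->B: in-degree(B)=0, level(B)=3, enqueue
  process B: level=3
All levels: A:1, B:3, C:2, D:0, E:0
max level = 3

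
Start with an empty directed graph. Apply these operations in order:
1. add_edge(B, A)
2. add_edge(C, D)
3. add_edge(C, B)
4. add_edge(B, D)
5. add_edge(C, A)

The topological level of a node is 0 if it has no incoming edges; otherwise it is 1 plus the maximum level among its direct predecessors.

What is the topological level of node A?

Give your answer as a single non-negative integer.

Answer: 2

Derivation:
Op 1: add_edge(B, A). Edges now: 1
Op 2: add_edge(C, D). Edges now: 2
Op 3: add_edge(C, B). Edges now: 3
Op 4: add_edge(B, D). Edges now: 4
Op 5: add_edge(C, A). Edges now: 5
Compute levels (Kahn BFS):
  sources (in-degree 0): C
  process C: level=0
    C->A: in-degree(A)=1, level(A)>=1
    C->B: in-degree(B)=0, level(B)=1, enqueue
    C->D: in-degree(D)=1, level(D)>=1
  process B: level=1
    B->A: in-degree(A)=0, level(A)=2, enqueue
    B->D: in-degree(D)=0, level(D)=2, enqueue
  process A: level=2
  process D: level=2
All levels: A:2, B:1, C:0, D:2
level(A) = 2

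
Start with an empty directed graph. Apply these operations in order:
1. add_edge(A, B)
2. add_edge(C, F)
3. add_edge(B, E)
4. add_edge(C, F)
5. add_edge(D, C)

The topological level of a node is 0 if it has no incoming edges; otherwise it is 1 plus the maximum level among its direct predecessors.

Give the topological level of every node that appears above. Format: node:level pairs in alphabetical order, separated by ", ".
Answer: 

Op 1: add_edge(A, B). Edges now: 1
Op 2: add_edge(C, F). Edges now: 2
Op 3: add_edge(B, E). Edges now: 3
Op 4: add_edge(C, F) (duplicate, no change). Edges now: 3
Op 5: add_edge(D, C). Edges now: 4
Compute levels (Kahn BFS):
  sources (in-degree 0): A, D
  process A: level=0
    A->B: in-degree(B)=0, level(B)=1, enqueue
  process D: level=0
    D->C: in-degree(C)=0, level(C)=1, enqueue
  process B: level=1
    B->E: in-degree(E)=0, level(E)=2, enqueue
  process C: level=1
    C->F: in-degree(F)=0, level(F)=2, enqueue
  process E: level=2
  process F: level=2
All levels: A:0, B:1, C:1, D:0, E:2, F:2

Answer: A:0, B:1, C:1, D:0, E:2, F:2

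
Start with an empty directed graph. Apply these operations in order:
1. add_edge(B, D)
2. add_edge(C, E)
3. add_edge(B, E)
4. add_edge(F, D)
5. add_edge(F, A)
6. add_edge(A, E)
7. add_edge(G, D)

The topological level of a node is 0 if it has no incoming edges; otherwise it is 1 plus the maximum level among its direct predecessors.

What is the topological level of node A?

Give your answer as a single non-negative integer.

Op 1: add_edge(B, D). Edges now: 1
Op 2: add_edge(C, E). Edges now: 2
Op 3: add_edge(B, E). Edges now: 3
Op 4: add_edge(F, D). Edges now: 4
Op 5: add_edge(F, A). Edges now: 5
Op 6: add_edge(A, E). Edges now: 6
Op 7: add_edge(G, D). Edges now: 7
Compute levels (Kahn BFS):
  sources (in-degree 0): B, C, F, G
  process B: level=0
    B->D: in-degree(D)=2, level(D)>=1
    B->E: in-degree(E)=2, level(E)>=1
  process C: level=0
    C->E: in-degree(E)=1, level(E)>=1
  process F: level=0
    F->A: in-degree(A)=0, level(A)=1, enqueue
    F->D: in-degree(D)=1, level(D)>=1
  process G: level=0
    G->D: in-degree(D)=0, level(D)=1, enqueue
  process A: level=1
    A->E: in-degree(E)=0, level(E)=2, enqueue
  process D: level=1
  process E: level=2
All levels: A:1, B:0, C:0, D:1, E:2, F:0, G:0
level(A) = 1

Answer: 1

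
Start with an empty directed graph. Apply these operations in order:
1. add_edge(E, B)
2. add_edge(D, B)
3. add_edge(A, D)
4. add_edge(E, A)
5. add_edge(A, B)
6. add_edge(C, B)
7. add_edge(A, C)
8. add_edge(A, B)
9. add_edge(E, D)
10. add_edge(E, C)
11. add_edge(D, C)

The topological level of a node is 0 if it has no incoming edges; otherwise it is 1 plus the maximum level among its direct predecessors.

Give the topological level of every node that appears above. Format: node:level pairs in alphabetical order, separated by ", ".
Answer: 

Op 1: add_edge(E, B). Edges now: 1
Op 2: add_edge(D, B). Edges now: 2
Op 3: add_edge(A, D). Edges now: 3
Op 4: add_edge(E, A). Edges now: 4
Op 5: add_edge(A, B). Edges now: 5
Op 6: add_edge(C, B). Edges now: 6
Op 7: add_edge(A, C). Edges now: 7
Op 8: add_edge(A, B) (duplicate, no change). Edges now: 7
Op 9: add_edge(E, D). Edges now: 8
Op 10: add_edge(E, C). Edges now: 9
Op 11: add_edge(D, C). Edges now: 10
Compute levels (Kahn BFS):
  sources (in-degree 0): E
  process E: level=0
    E->A: in-degree(A)=0, level(A)=1, enqueue
    E->B: in-degree(B)=3, level(B)>=1
    E->C: in-degree(C)=2, level(C)>=1
    E->D: in-degree(D)=1, level(D)>=1
  process A: level=1
    A->B: in-degree(B)=2, level(B)>=2
    A->C: in-degree(C)=1, level(C)>=2
    A->D: in-degree(D)=0, level(D)=2, enqueue
  process D: level=2
    D->B: in-degree(B)=1, level(B)>=3
    D->C: in-degree(C)=0, level(C)=3, enqueue
  process C: level=3
    C->B: in-degree(B)=0, level(B)=4, enqueue
  process B: level=4
All levels: A:1, B:4, C:3, D:2, E:0

Answer: A:1, B:4, C:3, D:2, E:0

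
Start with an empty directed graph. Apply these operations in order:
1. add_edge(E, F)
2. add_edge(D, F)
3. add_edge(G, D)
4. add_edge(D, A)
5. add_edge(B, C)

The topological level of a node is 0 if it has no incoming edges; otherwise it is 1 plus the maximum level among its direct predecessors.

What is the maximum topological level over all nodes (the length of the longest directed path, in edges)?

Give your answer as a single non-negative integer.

Answer: 2

Derivation:
Op 1: add_edge(E, F). Edges now: 1
Op 2: add_edge(D, F). Edges now: 2
Op 3: add_edge(G, D). Edges now: 3
Op 4: add_edge(D, A). Edges now: 4
Op 5: add_edge(B, C). Edges now: 5
Compute levels (Kahn BFS):
  sources (in-degree 0): B, E, G
  process B: level=0
    B->C: in-degree(C)=0, level(C)=1, enqueue
  process E: level=0
    E->F: in-degree(F)=1, level(F)>=1
  process G: level=0
    G->D: in-degree(D)=0, level(D)=1, enqueue
  process C: level=1
  process D: level=1
    D->A: in-degree(A)=0, level(A)=2, enqueue
    D->F: in-degree(F)=0, level(F)=2, enqueue
  process A: level=2
  process F: level=2
All levels: A:2, B:0, C:1, D:1, E:0, F:2, G:0
max level = 2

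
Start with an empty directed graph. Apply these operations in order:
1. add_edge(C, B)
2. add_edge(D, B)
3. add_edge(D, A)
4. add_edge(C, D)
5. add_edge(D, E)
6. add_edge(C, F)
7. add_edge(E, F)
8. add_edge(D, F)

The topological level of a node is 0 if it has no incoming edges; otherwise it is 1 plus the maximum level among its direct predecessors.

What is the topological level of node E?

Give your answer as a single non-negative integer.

Answer: 2

Derivation:
Op 1: add_edge(C, B). Edges now: 1
Op 2: add_edge(D, B). Edges now: 2
Op 3: add_edge(D, A). Edges now: 3
Op 4: add_edge(C, D). Edges now: 4
Op 5: add_edge(D, E). Edges now: 5
Op 6: add_edge(C, F). Edges now: 6
Op 7: add_edge(E, F). Edges now: 7
Op 8: add_edge(D, F). Edges now: 8
Compute levels (Kahn BFS):
  sources (in-degree 0): C
  process C: level=0
    C->B: in-degree(B)=1, level(B)>=1
    C->D: in-degree(D)=0, level(D)=1, enqueue
    C->F: in-degree(F)=2, level(F)>=1
  process D: level=1
    D->A: in-degree(A)=0, level(A)=2, enqueue
    D->B: in-degree(B)=0, level(B)=2, enqueue
    D->E: in-degree(E)=0, level(E)=2, enqueue
    D->F: in-degree(F)=1, level(F)>=2
  process A: level=2
  process B: level=2
  process E: level=2
    E->F: in-degree(F)=0, level(F)=3, enqueue
  process F: level=3
All levels: A:2, B:2, C:0, D:1, E:2, F:3
level(E) = 2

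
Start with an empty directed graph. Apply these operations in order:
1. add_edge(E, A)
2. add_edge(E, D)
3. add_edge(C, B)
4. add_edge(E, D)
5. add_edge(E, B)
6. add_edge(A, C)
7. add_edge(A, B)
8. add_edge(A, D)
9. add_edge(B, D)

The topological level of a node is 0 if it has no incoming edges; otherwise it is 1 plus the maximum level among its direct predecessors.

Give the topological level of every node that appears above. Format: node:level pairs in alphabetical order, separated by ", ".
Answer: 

Op 1: add_edge(E, A). Edges now: 1
Op 2: add_edge(E, D). Edges now: 2
Op 3: add_edge(C, B). Edges now: 3
Op 4: add_edge(E, D) (duplicate, no change). Edges now: 3
Op 5: add_edge(E, B). Edges now: 4
Op 6: add_edge(A, C). Edges now: 5
Op 7: add_edge(A, B). Edges now: 6
Op 8: add_edge(A, D). Edges now: 7
Op 9: add_edge(B, D). Edges now: 8
Compute levels (Kahn BFS):
  sources (in-degree 0): E
  process E: level=0
    E->A: in-degree(A)=0, level(A)=1, enqueue
    E->B: in-degree(B)=2, level(B)>=1
    E->D: in-degree(D)=2, level(D)>=1
  process A: level=1
    A->B: in-degree(B)=1, level(B)>=2
    A->C: in-degree(C)=0, level(C)=2, enqueue
    A->D: in-degree(D)=1, level(D)>=2
  process C: level=2
    C->B: in-degree(B)=0, level(B)=3, enqueue
  process B: level=3
    B->D: in-degree(D)=0, level(D)=4, enqueue
  process D: level=4
All levels: A:1, B:3, C:2, D:4, E:0

Answer: A:1, B:3, C:2, D:4, E:0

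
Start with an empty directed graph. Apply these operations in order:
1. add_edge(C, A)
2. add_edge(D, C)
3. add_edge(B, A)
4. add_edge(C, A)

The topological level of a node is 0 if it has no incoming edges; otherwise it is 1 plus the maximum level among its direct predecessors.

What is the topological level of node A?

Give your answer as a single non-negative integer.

Op 1: add_edge(C, A). Edges now: 1
Op 2: add_edge(D, C). Edges now: 2
Op 3: add_edge(B, A). Edges now: 3
Op 4: add_edge(C, A) (duplicate, no change). Edges now: 3
Compute levels (Kahn BFS):
  sources (in-degree 0): B, D
  process B: level=0
    B->A: in-degree(A)=1, level(A)>=1
  process D: level=0
    D->C: in-degree(C)=0, level(C)=1, enqueue
  process C: level=1
    C->A: in-degree(A)=0, level(A)=2, enqueue
  process A: level=2
All levels: A:2, B:0, C:1, D:0
level(A) = 2

Answer: 2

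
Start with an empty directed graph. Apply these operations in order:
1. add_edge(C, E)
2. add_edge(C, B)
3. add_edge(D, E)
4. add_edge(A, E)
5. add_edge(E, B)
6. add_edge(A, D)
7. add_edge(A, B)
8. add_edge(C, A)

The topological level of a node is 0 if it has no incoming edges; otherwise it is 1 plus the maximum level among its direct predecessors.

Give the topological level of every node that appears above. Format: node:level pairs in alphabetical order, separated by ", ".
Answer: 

Answer: A:1, B:4, C:0, D:2, E:3

Derivation:
Op 1: add_edge(C, E). Edges now: 1
Op 2: add_edge(C, B). Edges now: 2
Op 3: add_edge(D, E). Edges now: 3
Op 4: add_edge(A, E). Edges now: 4
Op 5: add_edge(E, B). Edges now: 5
Op 6: add_edge(A, D). Edges now: 6
Op 7: add_edge(A, B). Edges now: 7
Op 8: add_edge(C, A). Edges now: 8
Compute levels (Kahn BFS):
  sources (in-degree 0): C
  process C: level=0
    C->A: in-degree(A)=0, level(A)=1, enqueue
    C->B: in-degree(B)=2, level(B)>=1
    C->E: in-degree(E)=2, level(E)>=1
  process A: level=1
    A->B: in-degree(B)=1, level(B)>=2
    A->D: in-degree(D)=0, level(D)=2, enqueue
    A->E: in-degree(E)=1, level(E)>=2
  process D: level=2
    D->E: in-degree(E)=0, level(E)=3, enqueue
  process E: level=3
    E->B: in-degree(B)=0, level(B)=4, enqueue
  process B: level=4
All levels: A:1, B:4, C:0, D:2, E:3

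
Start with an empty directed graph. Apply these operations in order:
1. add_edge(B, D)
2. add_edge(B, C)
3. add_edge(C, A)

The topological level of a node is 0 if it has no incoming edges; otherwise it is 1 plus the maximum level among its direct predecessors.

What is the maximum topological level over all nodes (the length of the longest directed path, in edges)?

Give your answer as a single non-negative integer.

Op 1: add_edge(B, D). Edges now: 1
Op 2: add_edge(B, C). Edges now: 2
Op 3: add_edge(C, A). Edges now: 3
Compute levels (Kahn BFS):
  sources (in-degree 0): B
  process B: level=0
    B->C: in-degree(C)=0, level(C)=1, enqueue
    B->D: in-degree(D)=0, level(D)=1, enqueue
  process C: level=1
    C->A: in-degree(A)=0, level(A)=2, enqueue
  process D: level=1
  process A: level=2
All levels: A:2, B:0, C:1, D:1
max level = 2

Answer: 2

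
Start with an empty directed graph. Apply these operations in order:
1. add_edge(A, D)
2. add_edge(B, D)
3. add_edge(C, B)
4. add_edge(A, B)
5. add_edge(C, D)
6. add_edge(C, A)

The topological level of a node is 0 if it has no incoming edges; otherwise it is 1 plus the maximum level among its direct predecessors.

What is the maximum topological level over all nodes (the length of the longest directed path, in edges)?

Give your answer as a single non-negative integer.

Answer: 3

Derivation:
Op 1: add_edge(A, D). Edges now: 1
Op 2: add_edge(B, D). Edges now: 2
Op 3: add_edge(C, B). Edges now: 3
Op 4: add_edge(A, B). Edges now: 4
Op 5: add_edge(C, D). Edges now: 5
Op 6: add_edge(C, A). Edges now: 6
Compute levels (Kahn BFS):
  sources (in-degree 0): C
  process C: level=0
    C->A: in-degree(A)=0, level(A)=1, enqueue
    C->B: in-degree(B)=1, level(B)>=1
    C->D: in-degree(D)=2, level(D)>=1
  process A: level=1
    A->B: in-degree(B)=0, level(B)=2, enqueue
    A->D: in-degree(D)=1, level(D)>=2
  process B: level=2
    B->D: in-degree(D)=0, level(D)=3, enqueue
  process D: level=3
All levels: A:1, B:2, C:0, D:3
max level = 3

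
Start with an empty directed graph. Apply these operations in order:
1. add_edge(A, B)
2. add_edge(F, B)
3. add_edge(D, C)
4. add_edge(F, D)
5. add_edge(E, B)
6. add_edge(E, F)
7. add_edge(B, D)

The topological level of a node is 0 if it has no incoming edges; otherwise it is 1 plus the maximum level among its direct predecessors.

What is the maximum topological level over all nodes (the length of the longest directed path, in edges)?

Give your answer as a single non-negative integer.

Answer: 4

Derivation:
Op 1: add_edge(A, B). Edges now: 1
Op 2: add_edge(F, B). Edges now: 2
Op 3: add_edge(D, C). Edges now: 3
Op 4: add_edge(F, D). Edges now: 4
Op 5: add_edge(E, B). Edges now: 5
Op 6: add_edge(E, F). Edges now: 6
Op 7: add_edge(B, D). Edges now: 7
Compute levels (Kahn BFS):
  sources (in-degree 0): A, E
  process A: level=0
    A->B: in-degree(B)=2, level(B)>=1
  process E: level=0
    E->B: in-degree(B)=1, level(B)>=1
    E->F: in-degree(F)=0, level(F)=1, enqueue
  process F: level=1
    F->B: in-degree(B)=0, level(B)=2, enqueue
    F->D: in-degree(D)=1, level(D)>=2
  process B: level=2
    B->D: in-degree(D)=0, level(D)=3, enqueue
  process D: level=3
    D->C: in-degree(C)=0, level(C)=4, enqueue
  process C: level=4
All levels: A:0, B:2, C:4, D:3, E:0, F:1
max level = 4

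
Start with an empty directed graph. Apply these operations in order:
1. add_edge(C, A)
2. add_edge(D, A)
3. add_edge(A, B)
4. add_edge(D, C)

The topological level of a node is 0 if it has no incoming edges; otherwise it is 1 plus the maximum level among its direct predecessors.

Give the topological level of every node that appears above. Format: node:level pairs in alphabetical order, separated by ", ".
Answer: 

Op 1: add_edge(C, A). Edges now: 1
Op 2: add_edge(D, A). Edges now: 2
Op 3: add_edge(A, B). Edges now: 3
Op 4: add_edge(D, C). Edges now: 4
Compute levels (Kahn BFS):
  sources (in-degree 0): D
  process D: level=0
    D->A: in-degree(A)=1, level(A)>=1
    D->C: in-degree(C)=0, level(C)=1, enqueue
  process C: level=1
    C->A: in-degree(A)=0, level(A)=2, enqueue
  process A: level=2
    A->B: in-degree(B)=0, level(B)=3, enqueue
  process B: level=3
All levels: A:2, B:3, C:1, D:0

Answer: A:2, B:3, C:1, D:0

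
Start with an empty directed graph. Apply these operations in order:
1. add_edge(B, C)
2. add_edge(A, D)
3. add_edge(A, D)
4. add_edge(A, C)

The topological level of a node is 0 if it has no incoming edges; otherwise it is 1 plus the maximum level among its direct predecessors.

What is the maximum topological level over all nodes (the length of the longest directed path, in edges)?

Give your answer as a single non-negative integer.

Op 1: add_edge(B, C). Edges now: 1
Op 2: add_edge(A, D). Edges now: 2
Op 3: add_edge(A, D) (duplicate, no change). Edges now: 2
Op 4: add_edge(A, C). Edges now: 3
Compute levels (Kahn BFS):
  sources (in-degree 0): A, B
  process A: level=0
    A->C: in-degree(C)=1, level(C)>=1
    A->D: in-degree(D)=0, level(D)=1, enqueue
  process B: level=0
    B->C: in-degree(C)=0, level(C)=1, enqueue
  process D: level=1
  process C: level=1
All levels: A:0, B:0, C:1, D:1
max level = 1

Answer: 1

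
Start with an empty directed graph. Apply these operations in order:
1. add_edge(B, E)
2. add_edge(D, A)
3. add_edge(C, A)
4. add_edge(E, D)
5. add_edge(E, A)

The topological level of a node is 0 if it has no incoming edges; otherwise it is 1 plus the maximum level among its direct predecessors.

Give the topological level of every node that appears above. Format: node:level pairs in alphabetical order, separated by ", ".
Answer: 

Answer: A:3, B:0, C:0, D:2, E:1

Derivation:
Op 1: add_edge(B, E). Edges now: 1
Op 2: add_edge(D, A). Edges now: 2
Op 3: add_edge(C, A). Edges now: 3
Op 4: add_edge(E, D). Edges now: 4
Op 5: add_edge(E, A). Edges now: 5
Compute levels (Kahn BFS):
  sources (in-degree 0): B, C
  process B: level=0
    B->E: in-degree(E)=0, level(E)=1, enqueue
  process C: level=0
    C->A: in-degree(A)=2, level(A)>=1
  process E: level=1
    E->A: in-degree(A)=1, level(A)>=2
    E->D: in-degree(D)=0, level(D)=2, enqueue
  process D: level=2
    D->A: in-degree(A)=0, level(A)=3, enqueue
  process A: level=3
All levels: A:3, B:0, C:0, D:2, E:1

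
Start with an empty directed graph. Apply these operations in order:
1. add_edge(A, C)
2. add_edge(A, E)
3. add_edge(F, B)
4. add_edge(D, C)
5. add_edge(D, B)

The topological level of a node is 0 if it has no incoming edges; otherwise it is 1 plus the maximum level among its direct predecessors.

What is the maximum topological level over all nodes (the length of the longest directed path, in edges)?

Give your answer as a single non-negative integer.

Op 1: add_edge(A, C). Edges now: 1
Op 2: add_edge(A, E). Edges now: 2
Op 3: add_edge(F, B). Edges now: 3
Op 4: add_edge(D, C). Edges now: 4
Op 5: add_edge(D, B). Edges now: 5
Compute levels (Kahn BFS):
  sources (in-degree 0): A, D, F
  process A: level=0
    A->C: in-degree(C)=1, level(C)>=1
    A->E: in-degree(E)=0, level(E)=1, enqueue
  process D: level=0
    D->B: in-degree(B)=1, level(B)>=1
    D->C: in-degree(C)=0, level(C)=1, enqueue
  process F: level=0
    F->B: in-degree(B)=0, level(B)=1, enqueue
  process E: level=1
  process C: level=1
  process B: level=1
All levels: A:0, B:1, C:1, D:0, E:1, F:0
max level = 1

Answer: 1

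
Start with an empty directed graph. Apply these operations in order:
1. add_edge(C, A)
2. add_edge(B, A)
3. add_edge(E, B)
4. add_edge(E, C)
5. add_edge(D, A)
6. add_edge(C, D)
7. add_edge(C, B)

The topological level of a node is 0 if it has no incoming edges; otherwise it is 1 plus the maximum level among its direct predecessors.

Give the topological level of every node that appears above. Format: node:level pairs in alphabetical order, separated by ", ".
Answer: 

Answer: A:3, B:2, C:1, D:2, E:0

Derivation:
Op 1: add_edge(C, A). Edges now: 1
Op 2: add_edge(B, A). Edges now: 2
Op 3: add_edge(E, B). Edges now: 3
Op 4: add_edge(E, C). Edges now: 4
Op 5: add_edge(D, A). Edges now: 5
Op 6: add_edge(C, D). Edges now: 6
Op 7: add_edge(C, B). Edges now: 7
Compute levels (Kahn BFS):
  sources (in-degree 0): E
  process E: level=0
    E->B: in-degree(B)=1, level(B)>=1
    E->C: in-degree(C)=0, level(C)=1, enqueue
  process C: level=1
    C->A: in-degree(A)=2, level(A)>=2
    C->B: in-degree(B)=0, level(B)=2, enqueue
    C->D: in-degree(D)=0, level(D)=2, enqueue
  process B: level=2
    B->A: in-degree(A)=1, level(A)>=3
  process D: level=2
    D->A: in-degree(A)=0, level(A)=3, enqueue
  process A: level=3
All levels: A:3, B:2, C:1, D:2, E:0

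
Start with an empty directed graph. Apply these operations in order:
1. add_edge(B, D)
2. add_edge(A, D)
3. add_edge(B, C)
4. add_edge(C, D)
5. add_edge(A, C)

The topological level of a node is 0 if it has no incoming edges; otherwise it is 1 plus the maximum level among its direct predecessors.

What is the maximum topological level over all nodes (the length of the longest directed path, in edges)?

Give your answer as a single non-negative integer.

Answer: 2

Derivation:
Op 1: add_edge(B, D). Edges now: 1
Op 2: add_edge(A, D). Edges now: 2
Op 3: add_edge(B, C). Edges now: 3
Op 4: add_edge(C, D). Edges now: 4
Op 5: add_edge(A, C). Edges now: 5
Compute levels (Kahn BFS):
  sources (in-degree 0): A, B
  process A: level=0
    A->C: in-degree(C)=1, level(C)>=1
    A->D: in-degree(D)=2, level(D)>=1
  process B: level=0
    B->C: in-degree(C)=0, level(C)=1, enqueue
    B->D: in-degree(D)=1, level(D)>=1
  process C: level=1
    C->D: in-degree(D)=0, level(D)=2, enqueue
  process D: level=2
All levels: A:0, B:0, C:1, D:2
max level = 2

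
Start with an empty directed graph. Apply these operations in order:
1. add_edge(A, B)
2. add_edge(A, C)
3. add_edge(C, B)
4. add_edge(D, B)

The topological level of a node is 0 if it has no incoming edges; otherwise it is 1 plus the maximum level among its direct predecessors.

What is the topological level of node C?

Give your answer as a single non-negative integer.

Answer: 1

Derivation:
Op 1: add_edge(A, B). Edges now: 1
Op 2: add_edge(A, C). Edges now: 2
Op 3: add_edge(C, B). Edges now: 3
Op 4: add_edge(D, B). Edges now: 4
Compute levels (Kahn BFS):
  sources (in-degree 0): A, D
  process A: level=0
    A->B: in-degree(B)=2, level(B)>=1
    A->C: in-degree(C)=0, level(C)=1, enqueue
  process D: level=0
    D->B: in-degree(B)=1, level(B)>=1
  process C: level=1
    C->B: in-degree(B)=0, level(B)=2, enqueue
  process B: level=2
All levels: A:0, B:2, C:1, D:0
level(C) = 1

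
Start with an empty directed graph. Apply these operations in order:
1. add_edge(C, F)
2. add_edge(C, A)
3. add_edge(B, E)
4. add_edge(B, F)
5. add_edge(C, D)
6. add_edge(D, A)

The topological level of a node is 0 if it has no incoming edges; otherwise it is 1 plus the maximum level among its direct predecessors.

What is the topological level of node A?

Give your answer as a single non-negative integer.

Answer: 2

Derivation:
Op 1: add_edge(C, F). Edges now: 1
Op 2: add_edge(C, A). Edges now: 2
Op 3: add_edge(B, E). Edges now: 3
Op 4: add_edge(B, F). Edges now: 4
Op 5: add_edge(C, D). Edges now: 5
Op 6: add_edge(D, A). Edges now: 6
Compute levels (Kahn BFS):
  sources (in-degree 0): B, C
  process B: level=0
    B->E: in-degree(E)=0, level(E)=1, enqueue
    B->F: in-degree(F)=1, level(F)>=1
  process C: level=0
    C->A: in-degree(A)=1, level(A)>=1
    C->D: in-degree(D)=0, level(D)=1, enqueue
    C->F: in-degree(F)=0, level(F)=1, enqueue
  process E: level=1
  process D: level=1
    D->A: in-degree(A)=0, level(A)=2, enqueue
  process F: level=1
  process A: level=2
All levels: A:2, B:0, C:0, D:1, E:1, F:1
level(A) = 2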